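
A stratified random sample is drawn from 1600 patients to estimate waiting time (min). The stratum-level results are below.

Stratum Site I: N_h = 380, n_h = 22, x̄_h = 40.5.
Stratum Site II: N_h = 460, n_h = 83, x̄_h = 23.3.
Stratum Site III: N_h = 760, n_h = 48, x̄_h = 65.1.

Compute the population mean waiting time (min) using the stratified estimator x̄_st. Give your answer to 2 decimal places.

x̄_st ≈ 47.24

N = Σ N_h = 1600. Stratum weights W_h = N_h/N.
x̄_st = (380·40.5 + 460·23.3 + 760·65.1) / 1600 = 47.2400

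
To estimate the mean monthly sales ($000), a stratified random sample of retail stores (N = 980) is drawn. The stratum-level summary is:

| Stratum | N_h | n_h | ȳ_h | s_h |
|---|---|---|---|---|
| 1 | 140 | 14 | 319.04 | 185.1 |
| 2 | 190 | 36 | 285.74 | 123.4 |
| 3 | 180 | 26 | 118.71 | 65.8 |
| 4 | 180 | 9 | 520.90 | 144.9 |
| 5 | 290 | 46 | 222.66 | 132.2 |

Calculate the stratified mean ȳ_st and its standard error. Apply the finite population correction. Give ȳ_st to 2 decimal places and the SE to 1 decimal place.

ȳ_st ≈ 284.34, SE ≈ 12.9

ȳ_st = Σ W_h ȳ_h = (140·319.04 + 190·285.74 + 180·118.71 + 180·520.90 + 290·222.66)/980 = 284.34429
V̂(ȳ_st) = Σ W_h² (1 − n_h/N_h) s_h²/n_h, with W_h = N_h/N and N = 980:
  stratum 1: (140/980)²·(1 − 14/140)·185.1²/14 = 44.9502
  stratum 2: (190/980)²·(1 − 36/190)·123.4²/36 = 12.8869
  stratum 3: (180/980)²·(1 − 26/180)·65.8²/26 = 4.8064
  stratum 4: (180/980)²·(1 − 9/180)·144.9²/9 = 74.7671
  stratum 5: (290/980)²·(1 − 46/290)·132.2²/46 = 27.9924
V̂(ȳ_st) = 165.403
SE(ȳ_st) = √165.403 = 12.8609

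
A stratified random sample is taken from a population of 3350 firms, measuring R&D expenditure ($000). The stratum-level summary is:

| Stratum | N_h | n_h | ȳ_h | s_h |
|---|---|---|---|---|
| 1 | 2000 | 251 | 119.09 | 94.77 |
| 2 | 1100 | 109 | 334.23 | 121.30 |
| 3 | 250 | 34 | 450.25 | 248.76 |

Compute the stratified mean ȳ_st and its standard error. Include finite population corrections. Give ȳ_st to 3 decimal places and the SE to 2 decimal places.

ȳ_st = Σ W_h ȳ_h = (2000·119.09 + 1100·334.23 + 250·450.25)/3350 = 214.44642
V̂(ȳ_st) = Σ W_h² (1 − n_h/N_h) s_h²/n_h, with W_h = N_h/N and N = 3350:
  stratum 1: (2000/3350)²·(1 − 251/2000)·94.77²/251 = 11.1532
  stratum 2: (1100/3350)²·(1 − 109/1100)·121.30²/109 = 13.1121
  stratum 3: (250/3350)²·(1 − 34/250)·248.76²/34 = 8.75762
V̂(ȳ_st) = 33.0229
SE(ȳ_st) = √33.0229 = 5.74655

ȳ_st ≈ 214.446, SE ≈ 5.75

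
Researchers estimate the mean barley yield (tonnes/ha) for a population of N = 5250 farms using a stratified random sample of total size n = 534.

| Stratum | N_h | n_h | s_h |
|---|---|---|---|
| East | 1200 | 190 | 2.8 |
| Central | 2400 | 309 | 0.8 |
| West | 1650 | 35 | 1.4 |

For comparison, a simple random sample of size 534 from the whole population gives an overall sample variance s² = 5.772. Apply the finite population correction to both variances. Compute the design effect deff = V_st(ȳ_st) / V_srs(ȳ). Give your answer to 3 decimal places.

V̂(ȳ_st) = Σ W_h² (1 − n_h/N_h) s_h²/n_h, with W_h = N_h/N and N = 5250:
  stratum East: (1200/5250)²·(1 − 190/1200)·2.8²/190 = 0.00181446
  stratum Central: (2400/5250)²·(1 − 309/2400)·0.8²/309 = 0.00037711
  stratum West: (1650/5250)²·(1 − 35/1650)·1.4²/35 = 0.0054141
V_st = 0.00760566
V_srs = (1 − 534/5250)·5.772/534 = 0.00970956
deff = V_st / V_srs = 0.00760566/0.00970956 = 0.7833

deff ≈ 0.783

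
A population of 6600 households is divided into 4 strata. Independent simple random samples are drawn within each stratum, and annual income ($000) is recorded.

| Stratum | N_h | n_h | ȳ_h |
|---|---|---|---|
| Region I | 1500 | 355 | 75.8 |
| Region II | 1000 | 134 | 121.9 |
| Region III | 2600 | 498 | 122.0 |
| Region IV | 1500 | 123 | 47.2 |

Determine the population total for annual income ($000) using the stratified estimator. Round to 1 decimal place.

τ̂_st = Σ N_h ȳ_h = 1500·75.8 + 1000·121.9 + 2600·122.0 + 1500·47.2 = 623600.0

τ̂_st ≈ 623600.0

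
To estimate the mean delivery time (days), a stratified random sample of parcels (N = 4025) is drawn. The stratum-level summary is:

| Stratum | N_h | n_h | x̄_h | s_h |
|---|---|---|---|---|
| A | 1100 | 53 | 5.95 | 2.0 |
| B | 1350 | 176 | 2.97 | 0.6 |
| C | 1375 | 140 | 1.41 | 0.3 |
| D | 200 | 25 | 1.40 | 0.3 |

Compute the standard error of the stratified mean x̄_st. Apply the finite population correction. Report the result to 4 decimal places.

V̂(x̄_st) = Σ W_h² (1 − n_h/N_h) s_h²/n_h, with W_h = N_h/N and N = 4025:
  stratum A: (1100/4025)²·(1 − 53/1100)·2.0²/53 = 0.00536527
  stratum B: (1350/4025)²·(1 − 176/1350)·0.6²/176 = 0.000200106
  stratum C: (1375/4025)²·(1 − 140/1375)·0.3²/140 = 6.73833e-05
  stratum D: (200/4025)²·(1 − 25/200)·0.3²/25 = 7.77748e-06
V̂(x̄_st) = 0.00564054
SE(x̄_st) = √0.00564054 = 0.0751035

SE(x̄_st) ≈ 0.0751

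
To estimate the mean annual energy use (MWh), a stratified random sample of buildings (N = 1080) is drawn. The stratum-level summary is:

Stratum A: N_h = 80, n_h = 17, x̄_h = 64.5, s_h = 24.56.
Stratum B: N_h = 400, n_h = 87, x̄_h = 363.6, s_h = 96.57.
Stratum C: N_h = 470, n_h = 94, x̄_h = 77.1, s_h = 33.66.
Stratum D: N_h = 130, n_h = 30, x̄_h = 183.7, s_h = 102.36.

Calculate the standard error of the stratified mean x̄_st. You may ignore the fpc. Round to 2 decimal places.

SE(x̄_st) ≈ 4.72

V̂(x̄_st) = Σ W_h² s_h²/n_h, with W_h = N_h/N and N = 1080:
  stratum A: (80/1080)²·24.56²/17 = 0.194688
  stratum B: (400/1080)²·96.57²/87 = 14.7041
  stratum C: (470/1080)²·33.66²/94 = 2.2827
  stratum D: (130/1080)²·102.36²/30 = 5.06033
V̂(x̄_st) = 22.2418
SE(x̄_st) = √22.2418 = 4.71612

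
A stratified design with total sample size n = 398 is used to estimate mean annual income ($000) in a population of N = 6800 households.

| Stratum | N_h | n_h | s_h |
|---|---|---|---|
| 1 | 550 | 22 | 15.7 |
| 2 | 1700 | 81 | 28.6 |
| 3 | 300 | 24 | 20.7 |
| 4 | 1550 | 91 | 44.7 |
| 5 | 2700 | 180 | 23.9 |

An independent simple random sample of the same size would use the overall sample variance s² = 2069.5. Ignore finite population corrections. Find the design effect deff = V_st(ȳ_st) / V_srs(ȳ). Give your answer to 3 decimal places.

V̂(ȳ_st) = Σ W_h² s_h²/n_h, with W_h = N_h/N and N = 6800:
  stratum 1: (550/6800)²·15.7²/22 = 0.0732967
  stratum 2: (1700/6800)²·28.6²/81 = 0.631142
  stratum 3: (300/6800)²·20.7²/24 = 0.0347499
  stratum 4: (1550/6800)²·44.7²/91 = 1.14083
  stratum 5: (2700/6800)²·23.9²/180 = 0.500303
V_st = 2.38032
V_srs = s²/n = 2069.5/398 = 5.19975
deff = V_st / V_srs = 2.38032/5.19975 = 0.4578

deff ≈ 0.458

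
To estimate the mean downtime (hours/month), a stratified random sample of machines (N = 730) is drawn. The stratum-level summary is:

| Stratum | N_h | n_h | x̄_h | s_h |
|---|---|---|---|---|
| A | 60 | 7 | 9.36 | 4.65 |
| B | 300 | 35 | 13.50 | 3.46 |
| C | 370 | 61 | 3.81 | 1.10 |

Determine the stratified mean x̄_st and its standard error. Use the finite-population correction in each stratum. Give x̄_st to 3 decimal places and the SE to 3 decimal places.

x̄_st ≈ 8.248, SE ≈ 0.272

x̄_st = Σ W_h x̄_h = (60·9.36 + 300·13.50 + 370·3.81)/730 = 8.24836
V̂(x̄_st) = Σ W_h² (1 − n_h/N_h) s_h²/n_h, with W_h = N_h/N and N = 730:
  stratum A: (60/730)²·(1 − 7/60)·4.65²/7 = 0.0184327
  stratum B: (300/730)²·(1 − 35/300)·3.46²/35 = 0.0510276
  stratum C: (370/730)²·(1 − 61/370)·1.10²/61 = 0.00425569
V̂(x̄_st) = 0.0737161
SE(x̄_st) = √0.0737161 = 0.271507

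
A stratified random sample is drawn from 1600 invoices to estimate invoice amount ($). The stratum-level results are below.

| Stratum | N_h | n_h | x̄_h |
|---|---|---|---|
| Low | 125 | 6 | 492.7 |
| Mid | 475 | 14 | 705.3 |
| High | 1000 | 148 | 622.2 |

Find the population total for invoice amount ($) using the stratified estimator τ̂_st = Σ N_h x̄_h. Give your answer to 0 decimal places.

τ̂_st ≈ 1018805

τ̂_st = Σ N_h x̄_h = 125·492.7 + 475·705.3 + 1000·622.2 = 1018805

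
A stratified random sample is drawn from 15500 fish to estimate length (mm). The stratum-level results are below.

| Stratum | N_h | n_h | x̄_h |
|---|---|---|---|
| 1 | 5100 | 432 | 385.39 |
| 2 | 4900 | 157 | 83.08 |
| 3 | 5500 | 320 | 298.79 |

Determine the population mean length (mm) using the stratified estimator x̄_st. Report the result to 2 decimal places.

x̄_st ≈ 259.09

N = Σ N_h = 15500. Stratum weights W_h = N_h/N.
x̄_st = (5100·385.39 + 4900·83.08 + 5500·298.79) / 15500 = 259.0920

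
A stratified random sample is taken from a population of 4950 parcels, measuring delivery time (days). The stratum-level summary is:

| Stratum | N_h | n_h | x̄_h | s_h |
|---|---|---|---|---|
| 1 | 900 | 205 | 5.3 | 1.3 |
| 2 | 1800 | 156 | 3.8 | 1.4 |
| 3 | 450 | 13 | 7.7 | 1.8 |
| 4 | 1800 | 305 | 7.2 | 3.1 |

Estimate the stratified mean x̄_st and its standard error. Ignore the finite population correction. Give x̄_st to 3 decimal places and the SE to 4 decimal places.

x̄_st = Σ W_h x̄_h = (900·5.3 + 1800·3.8 + 450·7.7 + 1800·7.2)/4950 = 5.66364
V̂(x̄_st) = Σ W_h² s_h²/n_h, with W_h = N_h/N and N = 4950:
  stratum 1: (900/4950)²·1.3²/205 = 0.000272526
  stratum 2: (1800/4950)²·1.4²/156 = 0.00166137
  stratum 3: (450/4950)²·1.8²/13 = 0.00205976
  stratum 4: (1800/4950)²·3.1²/305 = 0.00416637
V̂(x̄_st) = 0.00816003
SE(x̄_st) = √0.00816003 = 0.0903329

x̄_st ≈ 5.664, SE ≈ 0.0903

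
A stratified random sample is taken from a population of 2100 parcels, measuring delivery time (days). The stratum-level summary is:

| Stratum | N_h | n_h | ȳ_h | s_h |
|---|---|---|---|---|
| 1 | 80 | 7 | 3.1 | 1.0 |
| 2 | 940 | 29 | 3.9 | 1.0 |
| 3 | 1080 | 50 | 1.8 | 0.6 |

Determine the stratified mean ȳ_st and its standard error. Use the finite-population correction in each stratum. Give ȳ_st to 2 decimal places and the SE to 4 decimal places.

ȳ_st = Σ W_h ȳ_h = (80·3.1 + 940·3.9 + 1080·1.8)/2100 = 2.78952
V̂(ȳ_st) = Σ W_h² (1 − n_h/N_h) s_h²/n_h, with W_h = N_h/N and N = 2100:
  stratum 1: (80/2100)²·(1 − 7/80)·1.0²/7 = 0.00018918
  stratum 2: (940/2100)²·(1 − 29/940)·1.0²/29 = 0.00669591
  stratum 3: (1080/2100)²·(1 − 50/1080)·0.6²/50 = 0.00181616
V̂(ȳ_st) = 0.00870125
SE(ȳ_st) = √0.00870125 = 0.0932805

ȳ_st ≈ 2.79, SE ≈ 0.0933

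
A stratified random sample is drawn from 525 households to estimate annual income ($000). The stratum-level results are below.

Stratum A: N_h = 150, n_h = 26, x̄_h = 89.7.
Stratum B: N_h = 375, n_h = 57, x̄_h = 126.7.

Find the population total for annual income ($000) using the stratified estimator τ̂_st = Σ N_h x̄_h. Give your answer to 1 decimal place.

τ̂_st = Σ N_h x̄_h = 150·89.7 + 375·126.7 = 60967.5

τ̂_st ≈ 60967.5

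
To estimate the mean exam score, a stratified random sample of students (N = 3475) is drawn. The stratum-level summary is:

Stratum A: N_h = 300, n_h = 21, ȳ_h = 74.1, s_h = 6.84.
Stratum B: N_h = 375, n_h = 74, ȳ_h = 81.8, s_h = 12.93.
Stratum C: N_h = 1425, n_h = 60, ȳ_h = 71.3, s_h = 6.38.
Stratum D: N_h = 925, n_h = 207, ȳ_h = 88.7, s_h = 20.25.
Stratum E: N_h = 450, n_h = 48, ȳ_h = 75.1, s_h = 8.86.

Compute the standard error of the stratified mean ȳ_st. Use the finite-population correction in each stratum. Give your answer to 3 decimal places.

SE(ȳ_st) ≈ 0.528

V̂(ȳ_st) = Σ W_h² (1 − n_h/N_h) s_h²/n_h, with W_h = N_h/N and N = 3475:
  stratum A: (300/3475)²·(1 − 21/300)·6.84²/21 = 0.0154422
  stratum B: (375/3475)²·(1 − 74/375)·12.93²/74 = 0.021118
  stratum C: (1425/3475)²·(1 − 60/1425)·6.38²/60 = 0.109277
  stratum D: (925/3475)²·(1 − 207/925)·20.25²/207 = 0.108952
  stratum E: (450/3475)²·(1 − 48/450)·8.86²/48 = 0.0244994
V̂(ȳ_st) = 0.279289
SE(ȳ_st) = √0.279289 = 0.528478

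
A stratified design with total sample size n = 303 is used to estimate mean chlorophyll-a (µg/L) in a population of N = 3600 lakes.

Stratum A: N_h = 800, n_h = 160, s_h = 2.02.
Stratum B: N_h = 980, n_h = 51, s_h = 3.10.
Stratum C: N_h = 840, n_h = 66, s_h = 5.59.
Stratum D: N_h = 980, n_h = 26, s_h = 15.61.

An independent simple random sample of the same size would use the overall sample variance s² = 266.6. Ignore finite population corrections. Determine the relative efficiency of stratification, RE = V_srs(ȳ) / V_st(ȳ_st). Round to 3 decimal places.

V̂(ȳ_st) = Σ W_h² s_h²/n_h, with W_h = N_h/N and N = 3600:
  stratum A: (800/3600)²·2.02²/160 = 0.00125938
  stratum B: (980/3600)²·3.10²/51 = 0.0139637
  stratum C: (840/3600)²·5.59²/66 = 0.0257771
  stratum D: (980/3600)²·15.61²/26 = 0.694512
V_st = 0.735512
V_srs = s²/n = 266.6/303 = 0.879868
Relative efficiency = V_srs / V_st = 0.879868/0.735512 = 1.1963

RE ≈ 1.196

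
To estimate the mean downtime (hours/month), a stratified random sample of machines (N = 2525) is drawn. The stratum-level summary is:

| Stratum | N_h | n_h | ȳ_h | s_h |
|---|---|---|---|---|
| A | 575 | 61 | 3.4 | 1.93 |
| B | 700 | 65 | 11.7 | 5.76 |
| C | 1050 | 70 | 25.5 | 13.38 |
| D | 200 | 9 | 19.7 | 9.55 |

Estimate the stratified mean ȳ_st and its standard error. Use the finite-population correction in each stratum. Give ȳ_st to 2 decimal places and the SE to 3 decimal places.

ȳ_st ≈ 16.18, SE ≈ 0.715

ȳ_st = Σ W_h ȳ_h = (575·3.4 + 700·11.7 + 1050·25.5 + 200·19.7)/2525 = 16.18218
V̂(ȳ_st) = Σ W_h² (1 − n_h/N_h) s_h²/n_h, with W_h = N_h/N and N = 2525:
  stratum A: (575/2525)²·(1 − 61/575)·1.93²/61 = 0.00283069
  stratum B: (700/2525)²·(1 − 65/700)·5.76²/65 = 0.0355861
  stratum C: (1050/2525)²·(1 − 70/1050)·13.38²/70 = 0.412769
  stratum D: (200/2525)²·(1 − 9/200)·9.55²/9 = 0.0607162
V̂(ȳ_st) = 0.511902
SE(ȳ_st) = √0.511902 = 0.715473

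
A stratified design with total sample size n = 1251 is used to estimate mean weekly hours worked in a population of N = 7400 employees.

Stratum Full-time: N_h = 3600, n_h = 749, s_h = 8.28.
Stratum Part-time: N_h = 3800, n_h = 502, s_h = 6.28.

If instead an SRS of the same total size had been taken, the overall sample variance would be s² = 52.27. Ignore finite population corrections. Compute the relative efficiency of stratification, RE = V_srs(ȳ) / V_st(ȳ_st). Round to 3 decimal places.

RE ≈ 0.986

V̂(ȳ_st) = Σ W_h² s_h²/n_h, with W_h = N_h/N and N = 7400:
  stratum Full-time: (3600/7400)²·8.28²/749 = 0.0216631
  stratum Part-time: (3800/7400)²·6.28²/502 = 0.0207166
V_st = 0.0423797
V_srs = s²/n = 52.27/1251 = 0.0417826
Relative efficiency = V_srs / V_st = 0.0417826/0.0423797 = 0.9859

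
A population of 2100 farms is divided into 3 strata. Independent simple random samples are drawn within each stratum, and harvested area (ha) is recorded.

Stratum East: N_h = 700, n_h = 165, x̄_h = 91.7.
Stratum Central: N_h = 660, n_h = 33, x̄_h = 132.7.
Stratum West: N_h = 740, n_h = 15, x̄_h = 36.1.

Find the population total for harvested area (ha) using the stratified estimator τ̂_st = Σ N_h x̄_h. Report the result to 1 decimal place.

τ̂_st = Σ N_h x̄_h = 700·91.7 + 660·132.7 + 740·36.1 = 178486.0

τ̂_st ≈ 178486.0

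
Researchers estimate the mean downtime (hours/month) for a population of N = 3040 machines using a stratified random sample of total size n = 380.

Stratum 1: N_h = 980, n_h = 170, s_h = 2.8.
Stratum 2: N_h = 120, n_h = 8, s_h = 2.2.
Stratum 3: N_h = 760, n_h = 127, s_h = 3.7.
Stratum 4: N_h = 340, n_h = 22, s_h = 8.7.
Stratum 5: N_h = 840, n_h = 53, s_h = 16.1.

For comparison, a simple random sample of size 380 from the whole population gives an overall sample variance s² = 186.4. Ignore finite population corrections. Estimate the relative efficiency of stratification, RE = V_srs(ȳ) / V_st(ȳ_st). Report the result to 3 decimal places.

V̂(ȳ_st) = Σ W_h² s_h²/n_h, with W_h = N_h/N and N = 3040:
  stratum 1: (980/3040)²·2.8²/170 = 0.00479261
  stratum 2: (120/3040)²·2.2²/8 = 0.000942694
  stratum 3: (760/3040)²·3.7²/127 = 0.0067372
  stratum 4: (340/3040)²·8.7²/22 = 0.0430355
  stratum 5: (840/3040)²·16.1²/53 = 0.373411
V_st = 0.428919
V_srs = s²/n = 186.4/380 = 0.490526
Relative efficiency = V_srs / V_st = 0.490526/0.428919 = 1.1436

RE ≈ 1.144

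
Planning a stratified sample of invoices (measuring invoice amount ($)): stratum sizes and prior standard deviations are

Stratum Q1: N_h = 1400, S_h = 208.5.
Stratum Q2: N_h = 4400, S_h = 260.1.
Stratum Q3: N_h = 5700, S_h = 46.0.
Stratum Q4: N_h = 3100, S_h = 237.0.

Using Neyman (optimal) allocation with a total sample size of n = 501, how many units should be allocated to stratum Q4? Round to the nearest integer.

Neyman allocation: n_h = n · N_h S_h / Σ N_i S_i, with n = 501.
  stratum Q1: N_h·S_h = 1400·208.5 = 291900.00
  stratum Q2: N_h·S_h = 4400·260.1 = 1144440.00
  stratum Q3: N_h·S_h = 5700·46.0 = 262200.00
  stratum Q4: N_h·S_h = 3100·237.0 = 734700.00
Σ N_h S_h = 2433240.00
n for stratum Q4 = 501·734700.00/2433240.00 = 151.273 → 151

151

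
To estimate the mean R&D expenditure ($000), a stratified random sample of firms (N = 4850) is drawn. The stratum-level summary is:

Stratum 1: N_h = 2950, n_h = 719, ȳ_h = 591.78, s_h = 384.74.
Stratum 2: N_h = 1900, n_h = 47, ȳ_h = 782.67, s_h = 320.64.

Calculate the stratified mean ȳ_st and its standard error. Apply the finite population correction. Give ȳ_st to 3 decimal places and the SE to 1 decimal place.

ȳ_st = Σ W_h ȳ_h = (2950·591.78 + 1900·782.67)/4850 = 666.56165
V̂(ȳ_st) = Σ W_h² (1 − n_h/N_h) s_h²/n_h, with W_h = N_h/N and N = 4850:
  stratum 1: (2950/4850)²·(1 − 719/2950)·384.74²/719 = 57.6028
  stratum 2: (1900/4850)²·(1 − 47/1900)·320.64²/47 = 327.403
V̂(ȳ_st) = 385.006
SE(ȳ_st) = √385.006 = 19.6216

ȳ_st ≈ 666.562, SE ≈ 19.6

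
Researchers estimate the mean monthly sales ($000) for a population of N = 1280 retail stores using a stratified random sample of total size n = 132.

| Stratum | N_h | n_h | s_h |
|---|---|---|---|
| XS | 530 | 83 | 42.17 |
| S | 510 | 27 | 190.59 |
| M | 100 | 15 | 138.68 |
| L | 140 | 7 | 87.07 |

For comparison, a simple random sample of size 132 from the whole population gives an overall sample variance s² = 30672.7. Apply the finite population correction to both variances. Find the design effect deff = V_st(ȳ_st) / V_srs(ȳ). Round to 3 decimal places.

V̂(ȳ_st) = Σ W_h² (1 − n_h/N_h) s_h²/n_h, with W_h = N_h/N and N = 1280:
  stratum XS: (530/1280)²·(1 − 83/530)·42.17²/83 = 3.09808
  stratum S: (510/1280)²·(1 − 27/510)·190.59²/27 = 202.271
  stratum M: (100/1280)²·(1 − 15/100)·138.68²/15 = 6.65174
  stratum L: (140/1280)²·(1 − 7/140)·87.07²/7 = 12.3083
V_st = 224.329
V_srs = (1 − 132/1280)·30672.7/132 = 208.406
deff = V_st / V_srs = 224.329/208.406 = 1.0764

deff ≈ 1.076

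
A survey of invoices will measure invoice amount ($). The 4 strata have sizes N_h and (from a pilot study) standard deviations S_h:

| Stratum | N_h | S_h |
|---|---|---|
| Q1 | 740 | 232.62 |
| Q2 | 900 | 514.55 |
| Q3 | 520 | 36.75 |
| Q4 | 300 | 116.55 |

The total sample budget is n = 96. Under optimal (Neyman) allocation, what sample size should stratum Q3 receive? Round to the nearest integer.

Neyman allocation: n_h = n · N_h S_h / Σ N_i S_i, with n = 96.
  stratum Q1: N_h·S_h = 740·232.62 = 172138.80
  stratum Q2: N_h·S_h = 900·514.55 = 463095.00
  stratum Q3: N_h·S_h = 520·36.75 = 19110.00
  stratum Q4: N_h·S_h = 300·116.55 = 34965.00
Σ N_h S_h = 689308.80
n for stratum Q3 = 96·19110.00/689308.80 = 2.661 → 3

3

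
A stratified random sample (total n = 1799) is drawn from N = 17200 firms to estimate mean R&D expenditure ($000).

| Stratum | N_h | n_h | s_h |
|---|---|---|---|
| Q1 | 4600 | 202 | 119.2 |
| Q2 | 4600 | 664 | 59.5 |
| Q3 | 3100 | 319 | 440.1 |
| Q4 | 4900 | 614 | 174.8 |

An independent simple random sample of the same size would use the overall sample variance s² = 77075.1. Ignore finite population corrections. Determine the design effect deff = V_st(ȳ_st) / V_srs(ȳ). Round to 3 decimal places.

V̂(ȳ_st) = Σ W_h² s_h²/n_h, with W_h = N_h/N and N = 17200:
  stratum Q1: (4600/17200)²·119.2²/202 = 5.03106
  stratum Q2: (4600/17200)²·59.5²/664 = 0.381351
  stratum Q3: (3100/17200)²·440.1²/319 = 19.7233
  stratum Q4: (4900/17200)²·174.8²/614 = 4.03878
V_st = 29.1744
V_srs = s²/n = 77075.1/1799 = 42.8433
deff = V_st / V_srs = 29.1744/42.8433 = 0.6810

deff ≈ 0.681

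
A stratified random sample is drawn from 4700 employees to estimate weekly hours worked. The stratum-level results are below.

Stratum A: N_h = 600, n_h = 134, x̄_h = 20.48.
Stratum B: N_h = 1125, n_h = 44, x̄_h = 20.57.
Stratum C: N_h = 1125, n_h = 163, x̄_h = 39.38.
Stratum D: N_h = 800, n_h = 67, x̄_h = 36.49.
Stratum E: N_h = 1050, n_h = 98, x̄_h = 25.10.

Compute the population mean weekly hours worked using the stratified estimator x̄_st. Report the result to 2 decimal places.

x̄_st ≈ 28.78

N = Σ N_h = 4700. Stratum weights W_h = N_h/N.
x̄_st = (600·20.48 + 1125·20.57 + 1125·39.38 + 800·36.49 + 1050·25.10) / 4700 = 28.7827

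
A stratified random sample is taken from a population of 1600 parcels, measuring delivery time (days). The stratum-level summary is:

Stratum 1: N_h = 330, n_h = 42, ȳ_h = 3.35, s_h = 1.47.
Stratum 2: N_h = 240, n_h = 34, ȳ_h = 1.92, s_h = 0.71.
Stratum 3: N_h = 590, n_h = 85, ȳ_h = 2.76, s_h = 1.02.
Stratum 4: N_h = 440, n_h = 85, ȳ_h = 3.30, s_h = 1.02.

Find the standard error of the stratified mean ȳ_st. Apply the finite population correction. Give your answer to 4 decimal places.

SE(ȳ_st) ≈ 0.0661

V̂(ȳ_st) = Σ W_h² (1 − n_h/N_h) s_h²/n_h, with W_h = N_h/N and N = 1600:
  stratum 1: (330/1600)²·(1 − 42/330)·1.47²/42 = 0.00191008
  stratum 2: (240/1600)²·(1 − 34/240)·0.71²/34 = 0.000286336
  stratum 3: (590/1600)²·(1 − 85/590)·1.02²/85 = 0.00142457
  stratum 4: (440/1600)²·(1 − 85/440)·1.02²/85 = 0.000746831
V̂(ȳ_st) = 0.00436782
SE(ȳ_st) = √0.00436782 = 0.0660895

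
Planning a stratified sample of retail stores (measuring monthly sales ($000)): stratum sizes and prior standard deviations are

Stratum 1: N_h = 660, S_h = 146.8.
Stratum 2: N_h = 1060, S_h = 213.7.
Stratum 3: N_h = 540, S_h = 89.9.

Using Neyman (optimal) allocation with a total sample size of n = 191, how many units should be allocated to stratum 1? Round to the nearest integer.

Neyman allocation: n_h = n · N_h S_h / Σ N_i S_i, with n = 191.
  stratum 1: N_h·S_h = 660·146.8 = 96888.00
  stratum 2: N_h·S_h = 1060·213.7 = 226522.00
  stratum 3: N_h·S_h = 540·89.9 = 48546.00
Σ N_h S_h = 371956.00
n for stratum 1 = 191·96888.00/371956.00 = 49.752 → 50

50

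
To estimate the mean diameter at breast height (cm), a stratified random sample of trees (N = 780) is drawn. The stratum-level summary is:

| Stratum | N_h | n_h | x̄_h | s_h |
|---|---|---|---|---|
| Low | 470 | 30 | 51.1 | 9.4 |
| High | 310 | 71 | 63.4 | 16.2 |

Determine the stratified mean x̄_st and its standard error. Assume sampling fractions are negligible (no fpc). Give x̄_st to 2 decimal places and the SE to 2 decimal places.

x̄_st = Σ W_h x̄_h = (470·51.1 + 310·63.4)/780 = 55.98846
V̂(x̄_st) = Σ W_h² s_h²/n_h, with W_h = N_h/N and N = 780:
  stratum Low: (470/780)²·9.4²/30 = 1.0694
  stratum High: (310/780)²·16.2²/71 = 0.583856
V̂(x̄_st) = 1.65326
SE(x̄_st) = √1.65326 = 1.28579

x̄_st ≈ 55.99, SE ≈ 1.29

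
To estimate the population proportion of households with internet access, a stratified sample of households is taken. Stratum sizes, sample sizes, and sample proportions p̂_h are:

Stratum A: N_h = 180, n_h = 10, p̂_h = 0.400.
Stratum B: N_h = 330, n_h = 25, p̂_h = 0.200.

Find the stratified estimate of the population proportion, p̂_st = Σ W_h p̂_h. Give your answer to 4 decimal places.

N = 510; stratum weights W_h = N_h/N.
p̂_st = Σ W_h p̂_h = (180·0.400 + 330·0.200)/510 = 0.27059

p̂_st ≈ 0.2706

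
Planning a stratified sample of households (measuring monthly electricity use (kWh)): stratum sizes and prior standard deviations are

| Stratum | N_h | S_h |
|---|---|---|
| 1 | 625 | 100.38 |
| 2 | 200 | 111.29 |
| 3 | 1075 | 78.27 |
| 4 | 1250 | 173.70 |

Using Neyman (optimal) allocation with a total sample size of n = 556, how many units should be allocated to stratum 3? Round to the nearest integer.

121

Neyman allocation: n_h = n · N_h S_h / Σ N_i S_i, with n = 556.
  stratum 1: N_h·S_h = 625·100.38 = 62737.50
  stratum 2: N_h·S_h = 200·111.29 = 22258.00
  stratum 3: N_h·S_h = 1075·78.27 = 84140.25
  stratum 4: N_h·S_h = 1250·173.70 = 217125.00
Σ N_h S_h = 386260.75
n for stratum 3 = 556·84140.25/386260.75 = 121.115 → 121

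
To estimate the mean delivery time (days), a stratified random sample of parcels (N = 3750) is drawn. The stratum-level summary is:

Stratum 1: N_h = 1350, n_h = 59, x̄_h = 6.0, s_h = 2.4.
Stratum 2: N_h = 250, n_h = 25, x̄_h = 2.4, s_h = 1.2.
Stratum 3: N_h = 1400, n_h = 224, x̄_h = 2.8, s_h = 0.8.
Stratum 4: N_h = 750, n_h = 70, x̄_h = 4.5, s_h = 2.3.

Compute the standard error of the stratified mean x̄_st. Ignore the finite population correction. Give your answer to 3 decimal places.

SE(x̄_st) ≈ 0.128

V̂(x̄_st) = Σ W_h² s_h²/n_h, with W_h = N_h/N and N = 3750:
  stratum 1: (1350/3750)²·2.4²/59 = 0.0126525
  stratum 2: (250/3750)²·1.2²/25 = 0.000256
  stratum 3: (1400/3750)²·0.8²/224 = 0.000398222
  stratum 4: (750/3750)²·2.3²/70 = 0.00302286
V̂(x̄_st) = 0.0163296
SE(x̄_st) = √0.0163296 = 0.127787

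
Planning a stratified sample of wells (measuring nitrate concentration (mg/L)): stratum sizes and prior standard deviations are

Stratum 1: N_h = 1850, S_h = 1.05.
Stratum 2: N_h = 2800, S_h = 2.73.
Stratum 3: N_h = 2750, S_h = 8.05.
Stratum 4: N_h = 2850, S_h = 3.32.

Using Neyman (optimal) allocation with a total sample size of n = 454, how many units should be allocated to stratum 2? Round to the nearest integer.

Neyman allocation: n_h = n · N_h S_h / Σ N_i S_i, with n = 454.
  stratum 1: N_h·S_h = 1850·1.05 = 1942.50
  stratum 2: N_h·S_h = 2800·2.73 = 7644.00
  stratum 3: N_h·S_h = 2750·8.05 = 22137.50
  stratum 4: N_h·S_h = 2850·3.32 = 9462.00
Σ N_h S_h = 41186.00
n for stratum 2 = 454·7644.00/41186.00 = 84.261 → 84

84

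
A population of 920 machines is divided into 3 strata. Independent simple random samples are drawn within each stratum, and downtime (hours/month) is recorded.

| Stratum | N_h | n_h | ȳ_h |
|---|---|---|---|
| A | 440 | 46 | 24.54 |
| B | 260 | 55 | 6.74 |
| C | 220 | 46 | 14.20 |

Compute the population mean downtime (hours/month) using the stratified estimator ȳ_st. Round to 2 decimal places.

ȳ_st ≈ 17.04

N = Σ N_h = 920. Stratum weights W_h = N_h/N.
ȳ_st = (440·24.54 + 260·6.74 + 220·14.20) / 920 = 17.0370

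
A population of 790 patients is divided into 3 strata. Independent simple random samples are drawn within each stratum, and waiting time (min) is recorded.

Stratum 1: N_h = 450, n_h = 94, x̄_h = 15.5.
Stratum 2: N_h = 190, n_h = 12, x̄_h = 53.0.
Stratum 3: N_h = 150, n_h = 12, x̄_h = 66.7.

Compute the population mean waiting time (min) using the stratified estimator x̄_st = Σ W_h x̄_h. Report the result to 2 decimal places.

x̄_st ≈ 34.24

N = Σ N_h = 790. Stratum weights W_h = N_h/N.
x̄_st = (450·15.5 + 190·53.0 + 150·66.7) / 790 = 34.2405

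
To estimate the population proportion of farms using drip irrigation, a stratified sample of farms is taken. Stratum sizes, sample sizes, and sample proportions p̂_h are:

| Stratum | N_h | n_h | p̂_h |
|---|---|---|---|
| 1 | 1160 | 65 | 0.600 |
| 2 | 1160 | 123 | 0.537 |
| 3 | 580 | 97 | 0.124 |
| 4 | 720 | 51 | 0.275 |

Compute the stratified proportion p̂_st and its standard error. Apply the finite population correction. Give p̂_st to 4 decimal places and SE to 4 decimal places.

N = 3620; stratum weights W_h = N_h/N.
p̂_st = Σ W_h p̂_h = (1160·0.600 + 1160·0.537 + 580·0.124 + 720·0.275)/3620 = 0.43891
V̂(p̂_st) = Σ W_h² (1 − n_h/N_h) p̂_h(1−p̂_h)/(n_h−1):
  stratum 1: (1160/3620)²·(1 − 65/1160)·0.600·0.400/64 = 0.000363485
  stratum 2: (1160/3620)²·(1 − 123/1160)·0.537·0.463/122 = 0.000187075
  stratum 3: (580/3620)²·(1 − 97/580)·0.124·0.876/96 = 2.41887e-05
  stratum 4: (720/3620)²·(1 − 51/720)·0.275·0.725/50 = 0.000146569
V̂(p̂_st) = 0.000721317; SE = √V̂ = 0.0268573

p̂_st ≈ 0.4389, SE ≈ 0.0269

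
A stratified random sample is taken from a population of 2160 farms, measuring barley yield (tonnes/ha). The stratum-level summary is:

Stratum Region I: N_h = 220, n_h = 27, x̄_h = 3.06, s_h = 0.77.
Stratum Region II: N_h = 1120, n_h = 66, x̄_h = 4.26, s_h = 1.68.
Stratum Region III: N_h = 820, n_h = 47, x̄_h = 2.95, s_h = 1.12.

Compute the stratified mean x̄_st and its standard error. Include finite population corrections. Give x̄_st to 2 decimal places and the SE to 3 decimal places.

x̄_st ≈ 3.64, SE ≈ 0.121

x̄_st = Σ W_h x̄_h = (220·3.06 + 1120·4.26 + 820·2.95)/2160 = 3.64046
V̂(x̄_st) = Σ W_h² (1 − n_h/N_h) s_h²/n_h, with W_h = N_h/N and N = 2160:
  stratum Region I: (220/2160)²·(1 − 27/220)·0.77²/27 = 0.000199844
  stratum Region II: (1120/2160)²·(1 − 66/1120)·1.68²/66 = 0.01082
  stratum Region III: (820/2160)²·(1 − 47/820)·1.12²/47 = 0.00362597
V̂(x̄_st) = 0.0146458
SE(x̄_st) = √0.0146458 = 0.12102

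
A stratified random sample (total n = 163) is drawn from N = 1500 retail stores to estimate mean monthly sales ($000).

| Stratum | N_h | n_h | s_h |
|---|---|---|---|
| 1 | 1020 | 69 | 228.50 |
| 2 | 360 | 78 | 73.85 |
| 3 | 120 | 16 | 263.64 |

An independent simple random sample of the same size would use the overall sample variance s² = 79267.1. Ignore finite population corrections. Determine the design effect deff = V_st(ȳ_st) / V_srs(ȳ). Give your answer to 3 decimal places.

V̂(ȳ_st) = Σ W_h² s_h²/n_h, with W_h = N_h/N and N = 1500:
  stratum 1: (1020/1500)²·228.50²/69 = 349.898
  stratum 2: (360/1500)²·73.85²/78 = 4.02744
  stratum 3: (120/1500)²·263.64²/16 = 27.8024
V_st = 381.728
V_srs = s²/n = 79267.1/163 = 486.301
deff = V_st / V_srs = 381.728/486.301 = 0.7850

deff ≈ 0.785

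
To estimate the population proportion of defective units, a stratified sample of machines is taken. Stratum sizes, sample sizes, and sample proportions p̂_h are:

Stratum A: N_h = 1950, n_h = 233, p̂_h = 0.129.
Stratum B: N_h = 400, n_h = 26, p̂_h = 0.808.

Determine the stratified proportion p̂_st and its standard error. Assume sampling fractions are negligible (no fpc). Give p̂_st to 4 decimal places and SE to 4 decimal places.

N = 2350; stratum weights W_h = N_h/N.
p̂_st = Σ W_h p̂_h = (1950·0.129 + 400·0.808)/2350 = 0.24457
V̂(p̂_st) = Σ W_h² p̂_h(1−p̂_h)/(n_h−1):
  stratum A: (1950/2350)²·0.129·0.871/232 = 0.000333467
  stratum B: (400/2350)²·0.808·0.192/25 = 0.000179786
V̂(p̂_st) = 0.000513254; SE = √V̂ = 0.0226551

p̂_st ≈ 0.2446, SE ≈ 0.0227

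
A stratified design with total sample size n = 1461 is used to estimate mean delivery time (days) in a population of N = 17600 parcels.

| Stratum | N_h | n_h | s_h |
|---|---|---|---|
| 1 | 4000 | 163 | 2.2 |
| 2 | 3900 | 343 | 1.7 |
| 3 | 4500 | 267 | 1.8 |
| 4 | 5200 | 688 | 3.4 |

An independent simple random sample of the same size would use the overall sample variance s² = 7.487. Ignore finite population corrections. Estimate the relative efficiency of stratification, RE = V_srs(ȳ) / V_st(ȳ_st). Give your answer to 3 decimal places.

RE ≈ 1.218

V̂(ȳ_st) = Σ W_h² s_h²/n_h, with W_h = N_h/N and N = 17600:
  stratum 1: (4000/17600)²·2.2²/163 = 0.00153374
  stratum 2: (3900/17600)²·1.7²/343 = 0.000413721
  stratum 3: (4500/17600)²·1.8²/267 = 0.000793293
  stratum 4: (5200/17600)²·3.4²/688 = 0.00146673
V_st = 0.00420749
V_srs = s²/n = 7.487/1461 = 0.00512457
Relative efficiency = V_srs / V_st = 0.00512457/0.00420749 = 1.2180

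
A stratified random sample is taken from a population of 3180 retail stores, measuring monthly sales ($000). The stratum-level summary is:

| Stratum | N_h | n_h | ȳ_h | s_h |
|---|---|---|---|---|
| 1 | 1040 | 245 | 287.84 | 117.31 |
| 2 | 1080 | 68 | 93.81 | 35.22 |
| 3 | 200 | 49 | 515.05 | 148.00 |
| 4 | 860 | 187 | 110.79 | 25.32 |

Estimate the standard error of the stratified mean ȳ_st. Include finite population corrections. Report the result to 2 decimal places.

SE(ȳ_st) ≈ 2.85

V̂(ȳ_st) = Σ W_h² (1 − n_h/N_h) s_h²/n_h, with W_h = N_h/N and N = 3180:
  stratum 1: (1040/3180)²·(1 − 245/1040)·117.31²/245 = 4.59251
  stratum 2: (1080/3180)²·(1 − 68/1080)·35.22²/68 = 1.9716
  stratum 3: (200/3180)²·(1 − 49/200)·148.00²/49 = 1.335
  stratum 4: (860/3180)²·(1 − 187/860)·25.32²/187 = 0.196221
V̂(ȳ_st) = 8.09533
SE(ȳ_st) = √8.09533 = 2.84523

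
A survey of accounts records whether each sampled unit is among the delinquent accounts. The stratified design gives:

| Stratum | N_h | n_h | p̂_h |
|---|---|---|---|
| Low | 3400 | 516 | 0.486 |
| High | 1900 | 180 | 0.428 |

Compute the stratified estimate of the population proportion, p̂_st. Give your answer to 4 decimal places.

p̂_st ≈ 0.4652

N = 5300; stratum weights W_h = N_h/N.
p̂_st = Σ W_h p̂_h = (3400·0.486 + 1900·0.428)/5300 = 0.46521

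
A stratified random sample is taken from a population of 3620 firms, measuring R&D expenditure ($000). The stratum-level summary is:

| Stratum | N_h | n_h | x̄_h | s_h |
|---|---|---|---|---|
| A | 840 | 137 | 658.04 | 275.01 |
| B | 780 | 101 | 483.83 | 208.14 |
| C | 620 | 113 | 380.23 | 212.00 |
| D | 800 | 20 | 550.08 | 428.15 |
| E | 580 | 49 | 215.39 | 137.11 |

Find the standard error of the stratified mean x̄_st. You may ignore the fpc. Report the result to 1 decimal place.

SE(x̄_st) ≈ 22.8

V̂(x̄_st) = Σ W_h² s_h²/n_h, with W_h = N_h/N and N = 3620:
  stratum A: (840/3620)²·275.01²/137 = 29.7247
  stratum B: (780/3620)²·208.14²/101 = 19.9142
  stratum C: (620/3620)²·212.00²/113 = 11.667
  stratum D: (800/3620)²·428.15²/20 = 447.636
  stratum E: (580/3620)²·137.11²/49 = 9.84875
V̂(x̄_st) = 518.79
SE(x̄_st) = √518.79 = 22.777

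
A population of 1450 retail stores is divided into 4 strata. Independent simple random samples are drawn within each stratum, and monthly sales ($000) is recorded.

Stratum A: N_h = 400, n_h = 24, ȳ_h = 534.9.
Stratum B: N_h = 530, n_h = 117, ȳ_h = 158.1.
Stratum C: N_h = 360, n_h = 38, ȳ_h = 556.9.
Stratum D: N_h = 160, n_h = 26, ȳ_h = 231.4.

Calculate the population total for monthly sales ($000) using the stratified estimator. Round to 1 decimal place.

τ̂_st = Σ N_h ȳ_h = 400·534.9 + 530·158.1 + 360·556.9 + 160·231.4 = 535261.0

τ̂_st ≈ 535261.0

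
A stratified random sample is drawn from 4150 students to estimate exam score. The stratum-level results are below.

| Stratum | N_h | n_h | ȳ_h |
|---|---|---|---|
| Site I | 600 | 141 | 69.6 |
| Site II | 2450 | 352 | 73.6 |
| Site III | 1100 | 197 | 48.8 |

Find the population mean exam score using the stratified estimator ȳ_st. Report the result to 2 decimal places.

N = Σ N_h = 4150. Stratum weights W_h = N_h/N.
ȳ_st = (600·69.6 + 2450·73.6 + 1100·48.8) / 4150 = 66.4482

ȳ_st ≈ 66.45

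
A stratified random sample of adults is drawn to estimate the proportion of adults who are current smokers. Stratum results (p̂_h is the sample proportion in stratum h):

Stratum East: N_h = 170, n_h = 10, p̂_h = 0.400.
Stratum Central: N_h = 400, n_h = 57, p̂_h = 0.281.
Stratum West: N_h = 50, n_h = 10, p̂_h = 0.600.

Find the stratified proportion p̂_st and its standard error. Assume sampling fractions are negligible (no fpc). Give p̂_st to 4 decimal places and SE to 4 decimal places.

N = 620; stratum weights W_h = N_h/N.
p̂_st = Σ W_h p̂_h = (170·0.400 + 400·0.281 + 50·0.600)/620 = 0.33935
V̂(p̂_st) = Σ W_h² p̂_h(1−p̂_h)/(n_h−1):
  stratum East: (170/620)²·0.400·0.600/9 = 0.00200486
  stratum Central: (400/620)²·0.281·0.719/56 = 0.0015017
  stratum West: (50/620)²·0.600·0.400/9 = 0.00017343
V̂(p̂_st) = 0.00367999; SE = √V̂ = 0.0606629

p̂_st ≈ 0.3394, SE ≈ 0.0607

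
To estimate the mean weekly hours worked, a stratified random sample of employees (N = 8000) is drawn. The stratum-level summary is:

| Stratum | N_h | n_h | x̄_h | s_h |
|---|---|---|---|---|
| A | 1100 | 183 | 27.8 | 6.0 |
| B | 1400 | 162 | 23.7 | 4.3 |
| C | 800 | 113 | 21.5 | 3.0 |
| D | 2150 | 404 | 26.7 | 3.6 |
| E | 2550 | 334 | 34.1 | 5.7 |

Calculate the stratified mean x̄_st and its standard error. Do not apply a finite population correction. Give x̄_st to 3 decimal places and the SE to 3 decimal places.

x̄_st ≈ 28.165, SE ≈ 0.142

x̄_st = Σ W_h x̄_h = (1100·27.8 + 1400·23.7 + 800·21.5 + 2150·26.7 + 2550·34.1)/8000 = 28.16500
V̂(x̄_st) = Σ W_h² s_h²/n_h, with W_h = N_h/N and N = 8000:
  stratum A: (1100/8000)²·6.0²/183 = 0.00371926
  stratum B: (1400/8000)²·4.3²/162 = 0.00349541
  stratum C: (800/8000)²·3.0²/113 = 0.00079646
  stratum D: (2150/8000)²·3.6²/404 = 0.00231697
  stratum E: (2550/8000)²·5.7²/334 = 0.00988334
V̂(x̄_st) = 0.0202114
SE(x̄_st) = √0.0202114 = 0.142167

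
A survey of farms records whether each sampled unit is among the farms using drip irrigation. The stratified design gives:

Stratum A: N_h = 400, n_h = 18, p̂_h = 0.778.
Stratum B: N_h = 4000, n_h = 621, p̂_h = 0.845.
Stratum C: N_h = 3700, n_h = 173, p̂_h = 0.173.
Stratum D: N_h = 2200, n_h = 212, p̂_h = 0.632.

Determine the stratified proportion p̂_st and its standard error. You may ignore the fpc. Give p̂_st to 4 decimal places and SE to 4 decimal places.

p̂_st ≈ 0.5555, SE ≈ 0.0143

N = 10300; stratum weights W_h = N_h/N.
p̂_st = Σ W_h p̂_h = (400·0.778 + 4000·0.845 + 3700·0.173 + 2200·0.632)/10300 = 0.55550
V̂(p̂_st) = Σ W_h² p̂_h(1−p̂_h)/(n_h−1):
  stratum A: (400/10300)²·0.778·0.222/17 = 1.53225e-05
  stratum B: (4000/10300)²·0.845·0.155/620 = 3.18597e-05
  stratum C: (3700/10300)²·0.173·0.827/172 = 0.000107338
  stratum D: (2200/10300)²·0.632·0.368/211 = 5.02867e-05
V̂(p̂_st) = 0.000204807; SE = √V̂ = 0.0143111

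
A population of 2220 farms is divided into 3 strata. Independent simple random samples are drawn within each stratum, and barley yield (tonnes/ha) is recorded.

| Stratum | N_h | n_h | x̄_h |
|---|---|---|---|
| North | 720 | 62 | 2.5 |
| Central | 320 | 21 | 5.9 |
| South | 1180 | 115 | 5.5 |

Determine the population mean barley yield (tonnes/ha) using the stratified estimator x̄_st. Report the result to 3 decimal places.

N = Σ N_h = 2220. Stratum weights W_h = N_h/N.
x̄_st = (720·2.5 + 320·5.9 + 1180·5.5) / 2220 = 4.58468

x̄_st ≈ 4.585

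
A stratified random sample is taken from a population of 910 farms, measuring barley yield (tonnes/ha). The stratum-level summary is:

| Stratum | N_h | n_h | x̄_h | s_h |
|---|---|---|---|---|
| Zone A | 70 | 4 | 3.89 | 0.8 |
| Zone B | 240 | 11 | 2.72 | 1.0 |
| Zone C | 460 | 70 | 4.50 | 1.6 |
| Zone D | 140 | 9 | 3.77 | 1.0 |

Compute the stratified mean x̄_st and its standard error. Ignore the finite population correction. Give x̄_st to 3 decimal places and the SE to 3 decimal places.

x̄_st ≈ 3.871, SE ≈ 0.139

x̄_st = Σ W_h x̄_h = (70·3.89 + 240·2.72 + 460·4.50 + 140·3.77)/910 = 3.87132
V̂(x̄_st) = Σ W_h² s_h²/n_h, with W_h = N_h/N and N = 910:
  stratum Zone A: (70/910)²·0.8²/4 = 0.000946746
  stratum Zone B: (240/910)²·1.0²/11 = 0.00632335
  stratum Zone C: (460/910)²·1.6²/70 = 0.0093449
  stratum Zone D: (140/910)²·1.0²/9 = 0.00262985
V̂(x̄_st) = 0.0192448
SE(x̄_st) = √0.0192448 = 0.138726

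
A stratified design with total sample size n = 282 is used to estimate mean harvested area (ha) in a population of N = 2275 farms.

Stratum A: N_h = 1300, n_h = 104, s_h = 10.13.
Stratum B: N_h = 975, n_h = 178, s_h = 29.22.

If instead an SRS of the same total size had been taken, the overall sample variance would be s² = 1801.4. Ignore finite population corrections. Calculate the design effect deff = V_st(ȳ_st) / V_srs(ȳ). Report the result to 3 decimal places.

V̂(ȳ_st) = Σ W_h² s_h²/n_h, with W_h = N_h/N and N = 2275:
  stratum A: (1300/2275)²·10.13²/104 = 0.322188
  stratum B: (975/2275)²·29.22²/178 = 0.881022
V_st = 1.20321
V_srs = s²/n = 1801.4/282 = 6.38794
deff = V_st / V_srs = 1.20321/6.38794 = 0.1884

deff ≈ 0.188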